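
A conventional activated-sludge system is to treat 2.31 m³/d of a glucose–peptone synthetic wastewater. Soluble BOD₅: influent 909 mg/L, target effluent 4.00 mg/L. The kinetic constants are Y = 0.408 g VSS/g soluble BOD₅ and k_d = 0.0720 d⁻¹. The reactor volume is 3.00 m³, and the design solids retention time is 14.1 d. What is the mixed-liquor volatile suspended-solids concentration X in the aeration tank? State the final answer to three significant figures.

X ≈ 1990 mg/L

X = Y·Q·ΔS·θ_c / [V·(1 + k_d θ_c)] = 0.408 × 2.31 × (909 − 4.00) × 14.1 / [3.00 × (1 + 0.0720 × 14.1)] = 1989 mg/L.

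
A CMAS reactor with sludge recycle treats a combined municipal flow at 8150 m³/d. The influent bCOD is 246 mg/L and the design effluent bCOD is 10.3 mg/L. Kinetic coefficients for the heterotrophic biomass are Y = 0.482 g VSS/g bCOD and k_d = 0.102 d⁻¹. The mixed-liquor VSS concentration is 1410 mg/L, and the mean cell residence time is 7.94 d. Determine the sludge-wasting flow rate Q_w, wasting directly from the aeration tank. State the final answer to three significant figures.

Q_w ≈ 363 m³/d

Rearranging the biomass balance for a CMAS with decay, V = Y·Q·ΔS·θ_c / [X·(1+k_d θ_c)] = 0.482 × 8150 × (246 − 10.3) × 7.94 / [1410 × (1 + 0.102 × 7.94)] = 7.35×10^6 / 2552 = 2881 m³.
With mixed-liquor wasting, θ_c = V/Q_w, so Q_w = V/θ_c = 2881/7.94 = 362.8 m³/d.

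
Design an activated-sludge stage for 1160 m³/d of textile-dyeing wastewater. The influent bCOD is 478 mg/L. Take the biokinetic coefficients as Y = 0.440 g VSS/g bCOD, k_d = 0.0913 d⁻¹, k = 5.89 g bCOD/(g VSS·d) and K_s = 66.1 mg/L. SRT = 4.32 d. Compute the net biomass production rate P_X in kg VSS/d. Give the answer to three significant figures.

Effluent substrate depends only on kinetics and SRT: S = K_s(1 + k_d θ_c) / [θ_c(Yk − k_d) − 1] = 66.1 × (1 + 0.0913 × 4.32) / [4.32 × (0.440 × 5.89 − 0.0913) − 1] = 92.17 / 9.801 = 9.404 mg/L.
Observed yield with endogenous decay: Y_obs = Y / (1 + k_d·θ_c) = 0.440 / (1 + 0.0913 × 4.32) = 0.440 / 1.394 = 0.3155 g VSS/g bCOD.
Mass of bCOD removed per day: Q(S₀ − S) = 1160 × 468.6 g/m³ = 543.6 kg/d.
Biomass produced: P_X = Y_obs·Q·ΔS = 0.3155 × 543.6 ≈ 171.5 kg VSS/d.

P_X ≈ 172 kg VSS/d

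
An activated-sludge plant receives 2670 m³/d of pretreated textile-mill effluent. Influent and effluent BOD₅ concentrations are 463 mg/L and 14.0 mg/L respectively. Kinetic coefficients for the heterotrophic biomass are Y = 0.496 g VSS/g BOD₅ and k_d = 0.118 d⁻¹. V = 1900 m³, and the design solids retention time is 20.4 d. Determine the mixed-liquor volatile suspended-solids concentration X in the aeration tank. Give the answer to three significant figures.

X ≈ 1870 mg/L

X = Y·Q·ΔS·θ_c / [V·(1 + k_d θ_c)] = 0.496 × 2670 × (463 − 14.0) × 20.4 / [1900 × (1 + 0.118 × 20.4)] = 1874 mg/L.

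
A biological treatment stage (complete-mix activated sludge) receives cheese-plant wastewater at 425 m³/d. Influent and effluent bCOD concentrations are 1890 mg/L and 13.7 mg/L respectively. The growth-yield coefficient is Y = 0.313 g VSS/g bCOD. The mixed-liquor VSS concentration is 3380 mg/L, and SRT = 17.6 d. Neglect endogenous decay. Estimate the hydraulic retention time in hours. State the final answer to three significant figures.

V·X = Y·Q·ΔS·θ_c gives V = 0.313 × 425 × (1890 − 13.7) × 17.6 / 3380 = 1300 m³.
τ = V/Q = 1300/425 = 3.058 d, or 73.39 h.

τ ≈ 73.4 h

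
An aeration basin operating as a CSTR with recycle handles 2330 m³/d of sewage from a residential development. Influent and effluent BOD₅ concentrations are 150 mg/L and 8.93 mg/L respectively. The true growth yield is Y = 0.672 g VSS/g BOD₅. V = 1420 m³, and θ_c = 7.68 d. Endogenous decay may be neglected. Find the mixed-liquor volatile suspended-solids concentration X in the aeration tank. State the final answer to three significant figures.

X ≈ 1190 mg/L

Without decay, X = Y Q (S₀−S) θ_c / V = 0.672 × 2330 × (150 − 8.93) × 7.68 / 1420 = 1195 mg/L.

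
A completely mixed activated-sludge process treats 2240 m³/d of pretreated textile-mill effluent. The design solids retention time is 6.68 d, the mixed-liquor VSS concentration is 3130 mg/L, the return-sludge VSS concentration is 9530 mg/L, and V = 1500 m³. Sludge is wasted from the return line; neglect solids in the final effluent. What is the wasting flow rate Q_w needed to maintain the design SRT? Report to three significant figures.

Wasting from the return line (neglecting effluent solids): Q_w = V·X / (θ_c·X_r) = 1500 × 3130 / (6.68 × 9530) = 73.75 m³/d.

Q_w ≈ 73.8 m³/d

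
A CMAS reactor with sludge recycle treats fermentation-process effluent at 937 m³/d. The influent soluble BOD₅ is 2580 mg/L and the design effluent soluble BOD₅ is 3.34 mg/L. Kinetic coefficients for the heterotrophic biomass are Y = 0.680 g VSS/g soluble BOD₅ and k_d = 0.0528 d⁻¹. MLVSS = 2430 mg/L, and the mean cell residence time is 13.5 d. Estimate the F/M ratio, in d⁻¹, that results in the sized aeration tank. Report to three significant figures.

From the SRT design equation V = Y Q (S₀−S) θ_c / [X (1 + k_d θ_c)] = 0.680 × 937 × (2580 − 3.34) × 13.5 / [2430 × (1 + 0.0528 × 13.5)] = 2.22×10^7 / 4162 = 5325 m³.
F/M = applied load / biomass = Q·S₀/(V·X) = 937 × 2580 / (5325 × 2430) = 0.1868 d⁻¹.

F/M ≈ 0.187 d⁻¹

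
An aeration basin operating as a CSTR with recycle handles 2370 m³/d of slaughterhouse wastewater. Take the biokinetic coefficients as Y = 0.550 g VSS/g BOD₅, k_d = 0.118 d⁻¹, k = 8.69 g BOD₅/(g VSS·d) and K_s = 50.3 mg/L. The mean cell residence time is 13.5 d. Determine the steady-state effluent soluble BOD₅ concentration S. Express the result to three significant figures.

For a completely mixed reactor with recycle the Lawrence–McCarty relation gives S = K_s·(1 + k_d·θ_c) / [θ_c·(Y·k − k_d) − 1] = 50.3 × (1 + 0.118 × 13.5) / [13.5 × (0.550 × 8.69 − 0.118) − 1] = 130.4 / 61.93 = 2.106 mg/L.

S ≈ 2.11 mg/L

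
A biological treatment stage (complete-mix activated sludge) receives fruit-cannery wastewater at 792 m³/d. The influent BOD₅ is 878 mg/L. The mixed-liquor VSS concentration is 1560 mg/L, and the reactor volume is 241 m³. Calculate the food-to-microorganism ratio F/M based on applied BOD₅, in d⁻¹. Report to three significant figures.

F/M ≈ 1.85 d⁻¹

F/M = applied load / biomass = Q·S₀/(V·X) = 792 × 878 / (241.0 × 1560) = 1.850 d⁻¹.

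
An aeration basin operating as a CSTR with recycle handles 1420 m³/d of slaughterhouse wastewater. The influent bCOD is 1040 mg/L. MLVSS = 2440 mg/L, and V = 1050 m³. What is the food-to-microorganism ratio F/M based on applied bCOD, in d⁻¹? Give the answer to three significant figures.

F/M ≈ 0.576 d⁻¹

Food-to-microorganism ratio F/M = Q S₀ / (V X) = 1420 × 1040 / (1050 × 2440) = 0.5764 d⁻¹.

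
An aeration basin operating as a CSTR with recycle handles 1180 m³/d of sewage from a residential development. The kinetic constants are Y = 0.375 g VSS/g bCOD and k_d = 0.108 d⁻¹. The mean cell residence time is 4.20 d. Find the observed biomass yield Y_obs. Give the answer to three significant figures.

Y_obs ≈ 0.258 g VSS/g bCOD

Observed yield with endogenous decay: Y_obs = Y / (1 + k_d·θ_c) = 0.375 / (1 + 0.108 × 4.20) = 0.375 / 1.454 = 0.2580 g VSS/g bCOD.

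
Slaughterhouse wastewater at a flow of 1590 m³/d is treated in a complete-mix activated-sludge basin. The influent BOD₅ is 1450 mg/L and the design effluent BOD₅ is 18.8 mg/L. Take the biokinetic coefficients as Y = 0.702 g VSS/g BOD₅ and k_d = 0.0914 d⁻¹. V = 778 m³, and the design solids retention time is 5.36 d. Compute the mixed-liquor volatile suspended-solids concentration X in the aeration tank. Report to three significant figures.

X = Y·Q·ΔS·θ_c / [V·(1 + k_d θ_c)] = 0.702 × 1590 × (1450 − 18.8) × 5.36 / [778 × (1 + 0.0914 × 5.36)] = 7387 mg/L.

X ≈ 7390 mg/L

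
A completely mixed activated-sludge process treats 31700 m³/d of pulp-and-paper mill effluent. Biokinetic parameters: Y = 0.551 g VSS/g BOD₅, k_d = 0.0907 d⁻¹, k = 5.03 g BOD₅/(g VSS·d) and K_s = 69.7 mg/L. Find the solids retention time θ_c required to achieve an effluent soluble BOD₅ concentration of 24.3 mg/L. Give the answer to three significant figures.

θ_c ≈ 1.60 d

From 1/θ_c = Y·k·S/(K_s + S) − k_d: Y·k·S/(K_s+S) = 0.551 × 5.03 × 24.3 / (69.7 + 24.3) = 0.7165 d⁻¹.
1/θ_c = 0.7165 − 0.0907 = 0.6258 d⁻¹, so θ_c = 1.598 d.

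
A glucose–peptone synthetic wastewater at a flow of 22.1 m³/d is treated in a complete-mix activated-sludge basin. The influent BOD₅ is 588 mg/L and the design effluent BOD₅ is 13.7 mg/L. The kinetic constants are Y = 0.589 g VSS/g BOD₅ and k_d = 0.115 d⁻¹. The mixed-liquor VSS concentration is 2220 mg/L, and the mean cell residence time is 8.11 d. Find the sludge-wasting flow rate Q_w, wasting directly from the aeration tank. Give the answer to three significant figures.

Q_w ≈ 1.74 m³/d

From the SRT design equation V = Y Q (S₀−S) θ_c / [X (1 + k_d θ_c)] = 0.589 × 22.1 × (588 − 13.7) × 8.11 / [2220 × (1 + 0.115 × 8.11)] = 6.06×10^4 / 4290 = 14.13 m³.
With mixed-liquor wasting, θ_c = V/Q_w, so Q_w = V/θ_c = 14.13/8.11 = 1.742 m³/d.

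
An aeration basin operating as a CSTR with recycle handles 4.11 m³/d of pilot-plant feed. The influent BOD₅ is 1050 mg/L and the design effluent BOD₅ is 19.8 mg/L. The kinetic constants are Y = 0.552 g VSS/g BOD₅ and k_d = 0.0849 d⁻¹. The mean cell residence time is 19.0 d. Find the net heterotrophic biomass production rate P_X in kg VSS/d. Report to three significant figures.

P_X ≈ 0.894 kg VSS/d

Observed yield with endogenous decay: Y_obs = Y / (1 + k_d·θ_c) = 0.552 / (1 + 0.0849 × 19.0) = 0.552 / 2.613 = 0.2112 g VSS/g BOD₅.
Substrate removed = Q·(S₀ − S) = 4.11 m³/d × (1050 − 19.8) g/m³ = 4.23×10^3 g/d = 4.234 kg/d.
Biomass produced: P_X = Y_obs·Q·ΔS = 0.2112 × 4.234 ≈ 0.8944 kg VSS/d.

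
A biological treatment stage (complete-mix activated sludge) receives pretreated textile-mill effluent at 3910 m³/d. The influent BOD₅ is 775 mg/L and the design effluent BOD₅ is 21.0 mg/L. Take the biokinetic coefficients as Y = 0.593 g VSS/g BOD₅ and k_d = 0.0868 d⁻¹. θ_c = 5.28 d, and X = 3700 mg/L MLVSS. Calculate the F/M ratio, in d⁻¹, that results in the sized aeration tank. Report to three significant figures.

Steady-state biomass mass balance: V·X·(1 + k_d·θ_c) = Y·Q·(S₀ − S)·θ_c, so V = 0.593 × 3910 × (775 − 21.0) × 5.28 / [3700 × (1 + 0.0868 × 5.28)] = 9.23×10^6 / 5396 = 1711 m³.
Food-to-microorganism ratio F/M = Q S₀ / (V X) = 3910 × 775 / (1711 × 3700) = 0.4787 d⁻¹.

F/M ≈ 0.479 d⁻¹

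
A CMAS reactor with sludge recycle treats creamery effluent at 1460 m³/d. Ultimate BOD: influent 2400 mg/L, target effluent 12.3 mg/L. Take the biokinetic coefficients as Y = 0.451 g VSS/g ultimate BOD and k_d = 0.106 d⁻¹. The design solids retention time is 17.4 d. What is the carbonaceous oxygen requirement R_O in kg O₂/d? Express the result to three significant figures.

R_O ≈ 2700 kg O₂/d

Observed yield with endogenous decay: Y_obs = Y / (1 + k_d·θ_c) = 0.451 / (1 + 0.106 × 17.4) = 0.451 / 2.844 = 0.1586 g VSS/g ultimate BOD.
Q·(S₀ − S) = 1460 × (2400 − 12.3) × 10⁻³ = 3486 kg/d removed.
Biomass synthesised: P_X = Y_obs × 3486 = 552.7 kg VSS/d.
R_O = Q·(S₀ − S) − 1.42·P_X = 3486 − 1.42 × 552.7 = 2701 kg O₂/d.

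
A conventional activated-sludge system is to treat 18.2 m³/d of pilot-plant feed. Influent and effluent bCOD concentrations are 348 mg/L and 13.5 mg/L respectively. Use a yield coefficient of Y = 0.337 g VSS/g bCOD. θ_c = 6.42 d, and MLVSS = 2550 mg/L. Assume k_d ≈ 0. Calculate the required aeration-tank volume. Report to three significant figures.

With k_d = 0 the design equation reduces to V = Y Q (S₀−S) θ_c / X = 0.337 × 18.2 × (348 − 13.5) × 6.42 / 2550 = 5.165 m³.

V ≈ 5.17 m³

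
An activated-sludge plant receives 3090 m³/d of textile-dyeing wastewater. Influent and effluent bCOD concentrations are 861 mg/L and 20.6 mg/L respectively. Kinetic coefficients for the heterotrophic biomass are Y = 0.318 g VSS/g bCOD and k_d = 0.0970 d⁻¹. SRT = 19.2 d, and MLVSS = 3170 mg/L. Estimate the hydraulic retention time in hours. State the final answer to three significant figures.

From the SRT design equation V = Y Q (S₀−S) θ_c / [X (1 + k_d θ_c)] = 0.318 × 3090 × (861 − 20.6) × 19.2 / [3170 × (1 + 0.0970 × 19.2)] = 1.59×10^7 / 9074 = 1747 m³.
HRT = V/Q = 1747 m³ / 3090 m³·d⁻¹ = 0.5655 d × 24 = 13.57 h.

τ ≈ 13.6 h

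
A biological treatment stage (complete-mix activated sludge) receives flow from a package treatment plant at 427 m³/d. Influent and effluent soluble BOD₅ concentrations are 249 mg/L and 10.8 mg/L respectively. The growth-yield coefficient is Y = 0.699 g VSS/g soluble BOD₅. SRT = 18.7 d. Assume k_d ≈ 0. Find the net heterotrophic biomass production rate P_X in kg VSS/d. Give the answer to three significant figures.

Since k_d ≈ 0, Y_obs = Y = 0.699 g VSS/g soluble BOD₅.
Q·(S₀ − S) = 427 × (249 − 10.8) × 10⁻³ = 101.7 kg/d removed.
So the net sludge growth is P_X = 0.6990 × 101.7 = 71.10 kg VSS/d.

P_X ≈ 71.1 kg VSS/d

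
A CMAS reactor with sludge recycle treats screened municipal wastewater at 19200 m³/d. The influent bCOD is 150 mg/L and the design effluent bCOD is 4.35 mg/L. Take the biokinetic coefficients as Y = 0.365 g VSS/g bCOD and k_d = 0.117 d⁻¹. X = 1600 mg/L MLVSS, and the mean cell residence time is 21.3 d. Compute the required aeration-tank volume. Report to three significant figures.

Rearranging the biomass balance for a CMAS with decay, V = Y·Q·ΔS·θ_c / [X·(1+k_d θ_c)] = 0.365 × 19200 × (150 − 4.35) × 21.3 / [1600 × (1 + 0.117 × 21.3)] = 2.17×10^7 / 5587 = 3891 m³.

V ≈ 3890 m³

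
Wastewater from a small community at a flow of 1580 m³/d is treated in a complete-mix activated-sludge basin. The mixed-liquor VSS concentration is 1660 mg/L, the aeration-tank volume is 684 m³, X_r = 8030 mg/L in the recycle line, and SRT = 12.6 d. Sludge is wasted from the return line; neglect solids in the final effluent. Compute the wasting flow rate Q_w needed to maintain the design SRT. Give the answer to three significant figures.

Q_w ≈ 11.2 m³/d

Wasting from the return line (neglecting effluent solids): Q_w = V·X / (θ_c·X_r) = 684.0 × 1660 / (12.6 × 8030) = 11.22 m³/d.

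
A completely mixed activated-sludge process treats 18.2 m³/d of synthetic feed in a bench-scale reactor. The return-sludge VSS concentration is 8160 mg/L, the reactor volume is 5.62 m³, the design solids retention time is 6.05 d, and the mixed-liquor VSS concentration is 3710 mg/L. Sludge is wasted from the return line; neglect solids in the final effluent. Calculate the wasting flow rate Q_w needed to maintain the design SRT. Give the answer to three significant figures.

Q_w ≈ 0.422 m³/d

θ_c = V·X/(Q_w·X_r) when wasting from the recycle, so Q_w = V·X/(θ_c·X_r) = 5.620 × 3710 / (6.05 × 8160) = 0.4223 m³/d.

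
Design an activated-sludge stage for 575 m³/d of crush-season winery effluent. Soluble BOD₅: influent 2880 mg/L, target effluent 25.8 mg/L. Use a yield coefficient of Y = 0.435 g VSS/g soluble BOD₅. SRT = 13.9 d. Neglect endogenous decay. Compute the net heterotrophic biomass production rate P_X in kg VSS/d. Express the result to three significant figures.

P_X ≈ 714 kg VSS/d

Since k_d ≈ 0, Y_obs = Y = 0.435 g VSS/g soluble BOD₅.
Substrate removed = Q·(S₀ − S) = 575 m³/d × (2880 − 25.8) g/m³ = 1.64×10^6 g/d = 1641 kg/d.
P_X = Y_obs · Q(S₀ − S) = 0.4350 × 1641 = 713.9 kg VSS/d.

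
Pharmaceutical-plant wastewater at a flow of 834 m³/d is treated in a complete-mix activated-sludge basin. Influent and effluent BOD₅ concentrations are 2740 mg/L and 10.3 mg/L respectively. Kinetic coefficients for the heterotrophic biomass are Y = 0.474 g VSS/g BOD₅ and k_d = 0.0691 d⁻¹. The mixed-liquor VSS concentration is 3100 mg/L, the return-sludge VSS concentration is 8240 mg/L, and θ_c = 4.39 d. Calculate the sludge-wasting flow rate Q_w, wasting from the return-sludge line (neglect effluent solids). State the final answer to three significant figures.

Q_w ≈ 100 m³/d

Steady-state biomass mass balance: V·X·(1 + k_d·θ_c) = Y·Q·(S₀ − S)·θ_c, so V = 0.474 × 834 × (2740 − 10.3) × 4.39 / [3100 × (1 + 0.0691 × 4.39)] = 4.74×10^6 / 4040 = 1172 m³.
Q_w = (V·X)/(θ_c X_r) = 1172 × 3100 / (4.39 × 8240) = 100.5 m³/d.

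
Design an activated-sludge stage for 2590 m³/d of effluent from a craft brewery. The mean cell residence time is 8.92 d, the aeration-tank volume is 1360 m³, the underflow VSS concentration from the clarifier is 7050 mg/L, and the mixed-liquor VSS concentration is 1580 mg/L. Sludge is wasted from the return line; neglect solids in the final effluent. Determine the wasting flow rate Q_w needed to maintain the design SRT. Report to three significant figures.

Q_w ≈ 34.2 m³/d

θ_c = V·X/(Q_w·X_r) when wasting from the recycle, so Q_w = V·X/(θ_c·X_r) = 1360 × 1580 / (8.92 × 7050) = 34.17 m³/d.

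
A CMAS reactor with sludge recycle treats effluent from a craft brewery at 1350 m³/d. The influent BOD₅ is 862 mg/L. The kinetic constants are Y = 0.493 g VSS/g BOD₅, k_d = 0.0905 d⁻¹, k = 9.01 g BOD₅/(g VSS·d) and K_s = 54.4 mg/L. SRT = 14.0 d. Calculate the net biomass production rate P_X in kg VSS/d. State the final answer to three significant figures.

From the Monod/SRT balance for a CMAS, S = K_s·(1+k_d θ_c)/[θ_c·(Y k − k_d) − 1] = 54.4 × (1 + 0.0905 × 14.0) / [14.0 × (0.493 × 9.01 − 0.0905) − 1] = 123.3 / 59.92 = 2.058 mg/L.
Correct the yield for decay: Y_obs = Y/(1 + k_d θ_c) = 0.493 / (1 + 0.0905 × 14.0) = 0.493 / 2.267 = 0.2175.
Substrate removed = Q·(S₀ − S) = 1350 m³/d × (862 − 2.06) g/m³ = 1.16×10^6 g/d = 1161 kg/d.
So the net sludge growth is P_X = 0.2175 × 1161 = 252.5 kg VSS/d.

P_X ≈ 252 kg VSS/d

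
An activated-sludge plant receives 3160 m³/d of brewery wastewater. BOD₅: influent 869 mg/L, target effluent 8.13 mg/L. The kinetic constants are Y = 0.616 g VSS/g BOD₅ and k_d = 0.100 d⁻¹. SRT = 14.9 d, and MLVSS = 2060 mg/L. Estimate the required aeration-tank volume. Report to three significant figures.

From the SRT design equation V = Y Q (S₀−S) θ_c / [X (1 + k_d θ_c)] = 0.616 × 3160 × (869 − 8.13) × 14.9 / [2060 × (1 + 0.100 × 14.9)] = 2.5×10^7 / 5129 = 4868 m³.

V ≈ 4870 m³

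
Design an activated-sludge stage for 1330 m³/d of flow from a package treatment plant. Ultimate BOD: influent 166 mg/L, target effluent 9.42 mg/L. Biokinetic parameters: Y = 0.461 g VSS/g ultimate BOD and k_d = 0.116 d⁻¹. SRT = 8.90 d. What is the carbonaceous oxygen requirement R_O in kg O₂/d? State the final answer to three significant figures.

Correct the yield for decay: Y_obs = Y/(1 + k_d θ_c) = 0.461 / (1 + 0.116 × 8.90) = 0.461 / 2.032 = 0.2268.
Q·(S₀ − S) = 1330 × (166 − 9.42) × 10⁻³ = 208.3 kg/d removed.
P_X = Y_obs·Q·(S₀ − S) = 0.2268 × 208.3 = 47.24 kg VSS/d.
R_O = Q·ΔS − 1.42 P_X = 208.3 − 67.08 = 141.2 kg O₂/d.

R_O ≈ 141 kg O₂/d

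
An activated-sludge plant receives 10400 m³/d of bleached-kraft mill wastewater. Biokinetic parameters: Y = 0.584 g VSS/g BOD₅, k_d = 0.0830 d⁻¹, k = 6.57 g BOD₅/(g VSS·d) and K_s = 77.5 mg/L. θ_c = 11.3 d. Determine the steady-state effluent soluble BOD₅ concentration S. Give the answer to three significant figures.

Effluent substrate depends only on kinetics and SRT: S = K_s(1 + k_d θ_c) / [θ_c(Yk − k_d) − 1] = 77.5 × (1 + 0.0830 × 11.3) / [11.3 × (0.584 × 6.57 − 0.0830) − 1] = 150.2 / 41.42 = 3.626 mg/L.

S ≈ 3.63 mg/L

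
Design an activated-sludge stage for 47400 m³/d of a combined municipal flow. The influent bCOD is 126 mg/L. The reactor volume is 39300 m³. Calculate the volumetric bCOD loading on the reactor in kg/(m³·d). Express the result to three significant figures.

L_v ≈ 0.152 kg bCOD/(m³·d)

Applied bCOD load per unit volume = Q·S₀/V = (47400 × 126/1000)/39300 = 0.1520 kg bCOD·m⁻³·d⁻¹.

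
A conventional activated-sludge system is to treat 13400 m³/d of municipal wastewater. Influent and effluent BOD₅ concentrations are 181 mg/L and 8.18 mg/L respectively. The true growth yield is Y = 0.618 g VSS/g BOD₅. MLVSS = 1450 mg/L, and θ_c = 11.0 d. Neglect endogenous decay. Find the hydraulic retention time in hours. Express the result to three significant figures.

τ ≈ 19.4 h

With k_d = 0 the design equation reduces to V = Y Q (S₀−S) θ_c / X = 0.618 × 13400 × (181 − 8.18) × 11.0 / 1450 = 10857 m³.
HRT = V/Q = 10857 m³ / 13400 m³·d⁻¹ = 0.8102 d × 24 = 19.45 h.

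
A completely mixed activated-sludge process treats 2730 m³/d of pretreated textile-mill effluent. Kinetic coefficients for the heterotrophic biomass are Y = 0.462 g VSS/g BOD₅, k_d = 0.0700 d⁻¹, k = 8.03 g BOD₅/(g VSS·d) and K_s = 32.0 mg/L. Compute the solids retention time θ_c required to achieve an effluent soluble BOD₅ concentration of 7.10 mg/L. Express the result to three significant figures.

Specific growth rate at S = 7.10 mg/L: μ = YkS/(K_s+S) = 0.462·8.03·7.10/(32.0+7.10) = 0.6737 d⁻¹.
Then 1/θ_c = μ − k_d = 0.6737 − 0.0700 = 0.6037 d⁻¹, giving θ_c = 1.657 d.

θ_c ≈ 1.66 d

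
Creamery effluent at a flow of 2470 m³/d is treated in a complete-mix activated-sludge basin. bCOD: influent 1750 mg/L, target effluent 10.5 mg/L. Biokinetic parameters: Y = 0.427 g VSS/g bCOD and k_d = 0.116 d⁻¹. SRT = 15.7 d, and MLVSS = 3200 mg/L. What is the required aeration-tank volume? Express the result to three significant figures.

Rearranging the biomass balance for a CMAS with decay, V = Y·Q·ΔS·θ_c / [X·(1+k_d θ_c)] = 0.427 × 2470 × (1750 − 10.5) × 15.7 / [3200 × (1 + 0.116 × 15.7)] = 2.88×10^7 / 9028 = 3191 m³.

V ≈ 3190 m³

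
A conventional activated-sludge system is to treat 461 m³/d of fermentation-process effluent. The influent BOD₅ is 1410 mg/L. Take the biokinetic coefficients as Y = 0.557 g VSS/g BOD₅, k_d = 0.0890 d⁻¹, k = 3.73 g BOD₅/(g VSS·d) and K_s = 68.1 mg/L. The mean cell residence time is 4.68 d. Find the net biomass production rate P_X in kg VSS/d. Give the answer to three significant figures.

For a completely mixed reactor with recycle the Lawrence–McCarty relation gives S = K_s·(1 + k_d·θ_c) / [θ_c·(Y·k − k_d) − 1] = 68.1 × (1 + 0.0890 × 4.68) / [4.68 × (0.557 × 3.73 − 0.0890) − 1] = 96.47 / 8.307 = 11.61 mg/L.
Correct the yield for decay: Y_obs = Y/(1 + k_d θ_c) = 0.557 / (1 + 0.0890 × 4.68) = 0.557 / 1.417 = 0.3932.
Q·(S₀ − S) = 461 × (1410 − 11.6) × 10⁻³ = 644.7 kg/d removed.
So the net sludge growth is P_X = 0.3932 × 644.7 = 253.5 kg VSS/d.

P_X ≈ 253 kg VSS/d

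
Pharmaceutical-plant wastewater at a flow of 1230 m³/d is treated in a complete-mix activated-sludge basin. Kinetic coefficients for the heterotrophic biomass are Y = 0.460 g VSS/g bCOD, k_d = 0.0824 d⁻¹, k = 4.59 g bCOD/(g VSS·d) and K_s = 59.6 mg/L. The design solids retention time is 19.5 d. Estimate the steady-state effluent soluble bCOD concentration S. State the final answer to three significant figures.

For a completely mixed reactor with recycle the Lawrence–McCarty relation gives S = K_s·(1 + k_d·θ_c) / [θ_c·(Y·k − k_d) − 1] = 59.6 × (1 + 0.0824 × 19.5) / [19.5 × (0.460 × 4.59 − 0.0824) − 1] = 155.4 / 38.57 = 4.029 mg/L.

S ≈ 4.03 mg/L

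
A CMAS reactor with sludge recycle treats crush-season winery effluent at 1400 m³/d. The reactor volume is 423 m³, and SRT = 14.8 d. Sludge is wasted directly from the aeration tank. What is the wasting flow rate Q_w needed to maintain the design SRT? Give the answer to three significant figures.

For wasting at MLVSS concentration, Q_w = V/θ_c = 423.0/14.8 = 28.58 m³/d.

Q_w ≈ 28.6 m³/d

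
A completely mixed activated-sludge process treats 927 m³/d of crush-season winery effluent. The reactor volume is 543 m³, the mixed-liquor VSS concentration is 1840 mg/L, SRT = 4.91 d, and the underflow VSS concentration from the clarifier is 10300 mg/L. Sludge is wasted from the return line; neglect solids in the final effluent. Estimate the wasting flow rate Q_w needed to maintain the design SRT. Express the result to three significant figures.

θ_c = V·X/(Q_w·X_r) when wasting from the recycle, so Q_w = V·X/(θ_c·X_r) = 543.0 × 1840 / (4.91 × 10300) = 19.76 m³/d.

Q_w ≈ 19.8 m³/d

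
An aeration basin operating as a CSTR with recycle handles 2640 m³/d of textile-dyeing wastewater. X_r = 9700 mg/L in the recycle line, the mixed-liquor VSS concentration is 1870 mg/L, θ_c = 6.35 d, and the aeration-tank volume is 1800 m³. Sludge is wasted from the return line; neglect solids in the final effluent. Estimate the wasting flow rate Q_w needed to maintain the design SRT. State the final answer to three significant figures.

Q_w ≈ 54.6 m³/d

θ_c = V·X/(Q_w·X_r) when wasting from the recycle, so Q_w = V·X/(θ_c·X_r) = 1800 × 1870 / (6.35 × 9700) = 54.65 m³/d.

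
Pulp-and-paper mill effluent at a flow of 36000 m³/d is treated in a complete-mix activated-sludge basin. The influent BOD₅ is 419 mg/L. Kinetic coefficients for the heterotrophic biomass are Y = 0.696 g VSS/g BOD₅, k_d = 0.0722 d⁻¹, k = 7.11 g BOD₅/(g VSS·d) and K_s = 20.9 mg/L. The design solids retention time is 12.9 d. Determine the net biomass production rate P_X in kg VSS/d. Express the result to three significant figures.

Effluent substrate depends only on kinetics and SRT: S = K_s(1 + k_d θ_c) / [θ_c(Yk − k_d) − 1] = 20.9 × (1 + 0.0722 × 12.9) / [12.9 × (0.696 × 7.11 − 0.0722) − 1] = 40.37 / 61.91 = 0.6521 mg/L.
The observed yield is Y_obs = Y/(1 + k_d·θ_c) = 0.696 / (1 + 0.0722 × 12.9) = 0.696 / 1.931 = 0.3604 g VSS per g BOD₅ removed.
Mass of BOD₅ removed per day: Q(S₀ − S) = 36000 × 418.3 g/m³ = 15061 kg/d.
Net biomass production P_X = Y_obs × Q·(S₀ − S) = 0.3604 × 15061 = 5427 kg VSS/d.

P_X ≈ 5430 kg VSS/d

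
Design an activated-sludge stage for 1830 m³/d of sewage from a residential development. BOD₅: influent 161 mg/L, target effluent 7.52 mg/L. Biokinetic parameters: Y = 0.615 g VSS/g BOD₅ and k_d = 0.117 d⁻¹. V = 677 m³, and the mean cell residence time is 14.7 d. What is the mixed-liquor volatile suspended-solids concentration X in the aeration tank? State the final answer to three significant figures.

X ≈ 1380 mg/L

Solving the biomass balance for X: X = Y Q (S₀−S) θ_c / [V (1+k_d θ_c)] = 0.615 × 1830 × (161 − 7.52) × 14.7 / [677 × (1 + 0.117 × 14.7)] = 1379 mg/L.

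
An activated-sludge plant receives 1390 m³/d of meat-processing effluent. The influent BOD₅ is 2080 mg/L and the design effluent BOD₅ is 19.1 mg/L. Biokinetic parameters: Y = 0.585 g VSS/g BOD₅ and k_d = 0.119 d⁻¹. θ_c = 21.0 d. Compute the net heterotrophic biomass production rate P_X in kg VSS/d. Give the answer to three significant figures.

Correct the yield for decay: Y_obs = Y/(1 + k_d θ_c) = 0.585 / (1 + 0.119 × 21.0) = 0.585 / 3.499 = 0.1672.
ΔS = 2080 − 19.1 = 2061 mg/L, so the substrate removal rate is 1390 × 2061/1000 = 2865 kg BOD₅/d.
So the net sludge growth is P_X = 0.1672 × 2865 = 478.9 kg VSS/d.

P_X ≈ 479 kg VSS/d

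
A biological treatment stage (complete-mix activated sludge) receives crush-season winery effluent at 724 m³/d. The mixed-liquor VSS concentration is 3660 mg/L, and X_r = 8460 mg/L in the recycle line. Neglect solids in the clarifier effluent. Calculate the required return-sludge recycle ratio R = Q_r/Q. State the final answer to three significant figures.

R ≈ 0.762

R = Q_r/Q = X/(X_r − X) = 3660 / (8460 − 3660) = 0.7625.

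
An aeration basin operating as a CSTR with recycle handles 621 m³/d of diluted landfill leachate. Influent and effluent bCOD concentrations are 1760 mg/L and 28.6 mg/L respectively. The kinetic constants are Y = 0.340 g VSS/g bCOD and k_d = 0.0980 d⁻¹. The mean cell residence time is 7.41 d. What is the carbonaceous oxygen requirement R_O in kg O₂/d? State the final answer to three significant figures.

R_O ≈ 774 kg O₂/d

Observed yield with endogenous decay: Y_obs = Y / (1 + k_d·θ_c) = 0.340 / (1 + 0.0980 × 7.41) = 0.340 / 1.726 = 0.1970 g VSS/g bCOD.
Q·(S₀ − S) = 621 × (1760 − 28.6) × 10⁻³ = 1075 kg/d removed.
Net sludge production P_X = 0.1970 × 1075 = 211.8 kg VSS/d.
R_O = Q·(S₀ − S) − 1.42·P_X = 1075 − 1.42 × 211.8 = 774.5 kg O₂/d.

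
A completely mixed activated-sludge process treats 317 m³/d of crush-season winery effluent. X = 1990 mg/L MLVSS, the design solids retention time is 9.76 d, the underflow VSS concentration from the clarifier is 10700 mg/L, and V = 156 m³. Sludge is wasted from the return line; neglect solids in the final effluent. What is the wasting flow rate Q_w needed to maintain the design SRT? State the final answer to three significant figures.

Q_w ≈ 2.97 m³/d

Wasting from the return line (neglecting effluent solids): Q_w = V·X / (θ_c·X_r) = 156.0 × 1990 / (9.76 × 10700) = 2.973 m³/d.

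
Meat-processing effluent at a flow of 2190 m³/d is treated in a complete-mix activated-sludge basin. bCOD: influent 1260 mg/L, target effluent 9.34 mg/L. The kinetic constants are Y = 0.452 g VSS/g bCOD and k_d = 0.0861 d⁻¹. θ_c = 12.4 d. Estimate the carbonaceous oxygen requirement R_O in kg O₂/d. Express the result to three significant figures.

R_O ≈ 1890 kg O₂/d

Observed yield with endogenous decay: Y_obs = Y / (1 + k_d·θ_c) = 0.452 / (1 + 0.0861 × 12.4) = 0.452 / 2.068 = 0.2186 g VSS/g bCOD.
Mass of bCOD removed per day: Q(S₀ − S) = 2190 × 1251 g/m³ = 2739 kg/d.
Net sludge production P_X = 0.2186 × 2739 = 598.8 kg VSS/d.
R_O = Q·(S₀ − S) − 1.42·P_X = 2739 − 1.42 × 598.8 = 1889 kg O₂/d.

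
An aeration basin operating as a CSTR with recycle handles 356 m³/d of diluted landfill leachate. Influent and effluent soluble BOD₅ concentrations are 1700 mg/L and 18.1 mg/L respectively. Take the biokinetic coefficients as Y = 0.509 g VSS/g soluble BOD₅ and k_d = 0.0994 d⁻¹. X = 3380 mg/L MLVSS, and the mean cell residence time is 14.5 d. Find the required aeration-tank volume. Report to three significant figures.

V ≈ 536 m³

Rearranging the biomass balance for a CMAS with decay, V = Y·Q·ΔS·θ_c / [X·(1+k_d θ_c)] = 0.509 × 356 × (1700 − 18.1) × 14.5 / [3380 × (1 + 0.0994 × 14.5)] = 4.42×10^6 / 8252 = 535.5 m³.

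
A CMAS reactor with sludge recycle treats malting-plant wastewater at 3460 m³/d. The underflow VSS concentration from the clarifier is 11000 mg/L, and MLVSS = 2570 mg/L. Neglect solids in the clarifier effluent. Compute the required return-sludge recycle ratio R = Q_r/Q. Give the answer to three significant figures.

Mass balance around the secondary clarifier (neglecting effluent solids): R = X / (X_r − X) = 2570 / (11000 − 2570) = 0.3049.

R ≈ 0.305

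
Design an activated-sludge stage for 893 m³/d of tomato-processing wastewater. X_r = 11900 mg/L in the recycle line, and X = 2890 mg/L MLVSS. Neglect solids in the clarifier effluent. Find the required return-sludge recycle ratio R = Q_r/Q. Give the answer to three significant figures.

R = Q_r/Q = X/(X_r − X) = 2890 / (11900 − 2890) = 0.3208.

R ≈ 0.321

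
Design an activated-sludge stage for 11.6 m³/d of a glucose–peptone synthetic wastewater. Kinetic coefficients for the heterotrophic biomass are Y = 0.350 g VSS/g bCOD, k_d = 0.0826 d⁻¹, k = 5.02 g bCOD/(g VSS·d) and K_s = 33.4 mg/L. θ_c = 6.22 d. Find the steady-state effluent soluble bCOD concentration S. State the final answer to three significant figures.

For a completely mixed reactor with recycle the Lawrence–McCarty relation gives S = K_s·(1 + k_d·θ_c) / [θ_c·(Y·k − k_d) − 1] = 33.4 × (1 + 0.0826 × 6.22) / [6.22 × (0.350 × 5.02 − 0.0826) − 1] = 50.56 / 9.415 = 5.370 mg/L.

S ≈ 5.37 mg/L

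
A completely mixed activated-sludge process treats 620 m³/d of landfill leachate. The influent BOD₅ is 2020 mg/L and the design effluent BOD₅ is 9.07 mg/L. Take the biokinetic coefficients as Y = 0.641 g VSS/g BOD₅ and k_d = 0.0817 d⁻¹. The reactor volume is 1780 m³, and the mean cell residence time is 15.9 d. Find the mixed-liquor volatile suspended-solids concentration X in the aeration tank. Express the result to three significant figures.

Solving the biomass balance for X: X = Y Q (S₀−S) θ_c / [V (1+k_d θ_c)] = 0.641 × 620 × (2020 − 9.07) × 15.9 / [1780 × (1 + 0.0817 × 15.9)] = 3105 mg/L.

X ≈ 3110 mg/L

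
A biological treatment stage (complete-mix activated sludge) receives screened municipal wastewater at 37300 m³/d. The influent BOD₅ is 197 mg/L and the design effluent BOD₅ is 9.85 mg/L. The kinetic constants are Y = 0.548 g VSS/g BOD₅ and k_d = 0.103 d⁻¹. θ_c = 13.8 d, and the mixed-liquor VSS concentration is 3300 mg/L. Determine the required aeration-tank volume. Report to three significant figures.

Rearranging the biomass balance for a CMAS with decay, V = Y·Q·ΔS·θ_c / [X·(1+k_d θ_c)] = 0.548 × 37300 × (197 − 9.85) × 13.8 / [3300 × (1 + 0.103 × 13.8)] = 5.28×10^7 / 7991 = 6607 m³.

V ≈ 6610 m³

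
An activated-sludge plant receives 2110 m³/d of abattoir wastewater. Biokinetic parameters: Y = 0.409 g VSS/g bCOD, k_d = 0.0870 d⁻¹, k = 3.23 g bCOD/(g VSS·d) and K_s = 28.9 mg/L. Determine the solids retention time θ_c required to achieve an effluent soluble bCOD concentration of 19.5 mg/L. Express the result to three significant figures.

From 1/θ_c = Y·k·S/(K_s + S) − k_d: Y·k·S/(K_s+S) = 0.409 × 3.23 × 19.5 / (28.9 + 19.5) = 0.5322 d⁻¹.
Then 1/θ_c = μ − k_d = 0.5322 − 0.0870 = 0.4452 d⁻¹, giving θ_c = 2.246 d.

θ_c ≈ 2.25 d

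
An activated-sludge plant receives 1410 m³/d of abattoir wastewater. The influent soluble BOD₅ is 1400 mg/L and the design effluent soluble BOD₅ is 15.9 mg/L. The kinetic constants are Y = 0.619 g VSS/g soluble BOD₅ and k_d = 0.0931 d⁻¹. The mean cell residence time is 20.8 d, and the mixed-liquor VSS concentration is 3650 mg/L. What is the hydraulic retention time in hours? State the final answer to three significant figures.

Rearranging the biomass balance for a CMAS with decay, V = Y·Q·ΔS·θ_c / [X·(1+k_d θ_c)] = 0.619 × 1410 × (1400 − 15.9) × 20.8 / [3650 × (1 + 0.0931 × 20.8)] = 2.51×10^7 / 10718 = 2344 m³.
τ = V/Q = 2344/1410 = 1.663 d, or 39.90 h.

τ ≈ 39.9 h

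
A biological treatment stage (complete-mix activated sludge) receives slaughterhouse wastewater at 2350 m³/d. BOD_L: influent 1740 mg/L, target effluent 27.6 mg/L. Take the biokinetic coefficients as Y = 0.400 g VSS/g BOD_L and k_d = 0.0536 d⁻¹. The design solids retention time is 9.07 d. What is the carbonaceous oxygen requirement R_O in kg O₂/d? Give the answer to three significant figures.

The observed yield is Y_obs = Y/(1 + k_d·θ_c) = 0.400 / (1 + 0.0536 × 9.07) = 0.400 / 1.486 = 0.2692 g VSS per g BOD_L removed.
Mass of BOD_L removed per day: Q(S₀ − S) = 2350 × 1712 g/m³ = 4024 kg/d.
P_X = Y_obs·Q·(S₀ − S) = 0.2692 × 4024 = 1083 kg VSS/d.
Carbonaceous O₂ demand = substrate oxidised − cell-mass equivalent = 4024 − 1.42 × 1083 = 2486 kg O₂/d.

R_O ≈ 2490 kg O₂/d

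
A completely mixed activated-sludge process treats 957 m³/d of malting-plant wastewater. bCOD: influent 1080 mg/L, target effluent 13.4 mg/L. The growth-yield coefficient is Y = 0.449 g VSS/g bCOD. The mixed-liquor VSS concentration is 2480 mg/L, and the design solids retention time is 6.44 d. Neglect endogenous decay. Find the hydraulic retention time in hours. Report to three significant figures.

τ ≈ 29.8 h

With k_d = 0 the design equation reduces to V = Y Q (S₀−S) θ_c / X = 0.449 × 957 × (1080 − 13.4) × 6.44 / 2480 = 1190 m³.
HRT = V/Q = 1190 m³ / 957 m³·d⁻¹ = 1.244 d × 24 = 29.85 h.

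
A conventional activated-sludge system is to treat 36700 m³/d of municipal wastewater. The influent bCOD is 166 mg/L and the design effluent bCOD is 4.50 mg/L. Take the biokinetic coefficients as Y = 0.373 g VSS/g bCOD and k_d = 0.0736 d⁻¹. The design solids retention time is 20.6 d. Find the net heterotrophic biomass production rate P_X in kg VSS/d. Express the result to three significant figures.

P_X ≈ 879 kg VSS/d

Correct the yield for decay: Y_obs = Y/(1 + k_d θ_c) = 0.373 / (1 + 0.0736 × 20.6) = 0.373 / 2.516 = 0.1482.
Q·(S₀ − S) = 36700 × (166 − 4.50) × 10⁻³ = 5927 kg/d removed.
So the net sludge growth is P_X = 0.1482 × 5927 = 878.6 kg VSS/d.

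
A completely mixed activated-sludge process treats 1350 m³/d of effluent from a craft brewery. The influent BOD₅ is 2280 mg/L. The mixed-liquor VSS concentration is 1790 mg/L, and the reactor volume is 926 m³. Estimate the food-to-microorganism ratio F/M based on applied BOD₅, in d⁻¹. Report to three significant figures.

F/M ≈ 1.86 d⁻¹

F/M = applied load / biomass = Q·S₀/(V·X) = 1350 × 2280 / (926.0 × 1790) = 1.857 d⁻¹.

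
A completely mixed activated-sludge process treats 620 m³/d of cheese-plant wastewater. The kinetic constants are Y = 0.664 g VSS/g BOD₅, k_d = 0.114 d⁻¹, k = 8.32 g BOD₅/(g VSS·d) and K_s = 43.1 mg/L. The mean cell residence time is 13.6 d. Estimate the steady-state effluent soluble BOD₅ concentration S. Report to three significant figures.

Effluent substrate depends only on kinetics and SRT: S = K_s(1 + k_d θ_c) / [θ_c(Yk − k_d) − 1] = 43.1 × (1 + 0.114 × 13.6) / [13.6 × (0.664 × 8.32 − 0.114) − 1] = 109.9 / 72.58 = 1.514 mg/L.

S ≈ 1.51 mg/L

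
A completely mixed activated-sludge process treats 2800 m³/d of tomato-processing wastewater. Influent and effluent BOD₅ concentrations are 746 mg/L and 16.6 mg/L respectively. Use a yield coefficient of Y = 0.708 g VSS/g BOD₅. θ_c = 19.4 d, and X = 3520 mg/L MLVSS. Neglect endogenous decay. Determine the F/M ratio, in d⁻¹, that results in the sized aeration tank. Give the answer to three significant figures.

F/M ≈ 0.0745 d⁻¹

V·X = Y·Q·ΔS·θ_c gives V = 0.708 × 2800 × (746 − 16.6) × 19.4 / 3520 = 7969 m³.
F/M = applied load / biomass = Q·S₀/(V·X) = 2800 × 746 / (7969 × 3520) = 0.07446 d⁻¹.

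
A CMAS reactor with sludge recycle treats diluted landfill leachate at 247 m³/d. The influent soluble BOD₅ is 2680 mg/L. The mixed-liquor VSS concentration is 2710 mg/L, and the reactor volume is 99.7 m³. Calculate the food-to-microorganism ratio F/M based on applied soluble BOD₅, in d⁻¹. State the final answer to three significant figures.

F/M ≈ 2.45 d⁻¹

F/M = applied load / biomass = Q·S₀/(V·X) = 247 × 2680 / (99.70 × 2710) = 2.450 d⁻¹.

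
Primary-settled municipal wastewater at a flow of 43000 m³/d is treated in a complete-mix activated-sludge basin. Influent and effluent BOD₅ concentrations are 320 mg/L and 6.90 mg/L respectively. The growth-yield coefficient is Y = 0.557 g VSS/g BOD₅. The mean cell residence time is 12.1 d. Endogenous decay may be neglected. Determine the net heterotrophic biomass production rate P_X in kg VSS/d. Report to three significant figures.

P_X ≈ 7500 kg VSS/d

Since k_d ≈ 0, Y_obs = Y = 0.557 g VSS/g BOD₅.
Q·(S₀ − S) = 43000 × (320 − 6.90) × 10⁻³ = 13463 kg/d removed.
Net biomass production P_X = Y_obs × Q·(S₀ − S) = 0.5570 × 13463 = 7499 kg VSS/d.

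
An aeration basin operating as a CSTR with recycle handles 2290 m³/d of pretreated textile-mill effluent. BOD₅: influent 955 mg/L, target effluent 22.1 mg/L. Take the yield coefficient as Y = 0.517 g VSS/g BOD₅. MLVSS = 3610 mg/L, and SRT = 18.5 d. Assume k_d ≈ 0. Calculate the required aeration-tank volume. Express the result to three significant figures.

V ≈ 5660 m³

With k_d = 0 the design equation reduces to V = Y Q (S₀−S) θ_c / X = 0.517 × 2290 × (955 − 22.1) × 18.5 / 3610 = 5660 m³.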